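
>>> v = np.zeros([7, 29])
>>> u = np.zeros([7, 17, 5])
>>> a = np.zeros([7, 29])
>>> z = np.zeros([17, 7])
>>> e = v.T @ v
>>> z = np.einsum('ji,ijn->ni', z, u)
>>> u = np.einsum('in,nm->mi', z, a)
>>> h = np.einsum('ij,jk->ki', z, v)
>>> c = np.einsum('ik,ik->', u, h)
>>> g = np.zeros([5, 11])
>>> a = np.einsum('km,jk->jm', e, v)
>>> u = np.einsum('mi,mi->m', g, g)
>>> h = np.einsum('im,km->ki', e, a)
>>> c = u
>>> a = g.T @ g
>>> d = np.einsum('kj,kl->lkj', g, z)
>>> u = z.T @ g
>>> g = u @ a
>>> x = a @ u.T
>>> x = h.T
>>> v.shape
(7, 29)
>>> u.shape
(7, 11)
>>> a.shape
(11, 11)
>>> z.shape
(5, 7)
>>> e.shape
(29, 29)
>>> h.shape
(7, 29)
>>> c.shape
(5,)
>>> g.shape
(7, 11)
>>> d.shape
(7, 5, 11)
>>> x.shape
(29, 7)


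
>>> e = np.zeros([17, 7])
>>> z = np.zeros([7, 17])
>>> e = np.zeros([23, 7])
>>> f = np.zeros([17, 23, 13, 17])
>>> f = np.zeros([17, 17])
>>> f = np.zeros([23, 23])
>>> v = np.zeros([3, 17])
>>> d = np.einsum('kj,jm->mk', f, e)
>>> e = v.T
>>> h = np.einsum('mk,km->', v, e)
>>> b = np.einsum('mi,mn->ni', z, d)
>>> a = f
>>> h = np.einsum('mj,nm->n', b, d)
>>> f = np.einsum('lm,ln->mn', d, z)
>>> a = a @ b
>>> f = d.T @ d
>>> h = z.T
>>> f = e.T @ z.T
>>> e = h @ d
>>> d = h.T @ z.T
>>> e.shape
(17, 23)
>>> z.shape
(7, 17)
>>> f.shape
(3, 7)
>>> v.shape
(3, 17)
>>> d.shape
(7, 7)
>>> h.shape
(17, 7)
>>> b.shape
(23, 17)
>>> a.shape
(23, 17)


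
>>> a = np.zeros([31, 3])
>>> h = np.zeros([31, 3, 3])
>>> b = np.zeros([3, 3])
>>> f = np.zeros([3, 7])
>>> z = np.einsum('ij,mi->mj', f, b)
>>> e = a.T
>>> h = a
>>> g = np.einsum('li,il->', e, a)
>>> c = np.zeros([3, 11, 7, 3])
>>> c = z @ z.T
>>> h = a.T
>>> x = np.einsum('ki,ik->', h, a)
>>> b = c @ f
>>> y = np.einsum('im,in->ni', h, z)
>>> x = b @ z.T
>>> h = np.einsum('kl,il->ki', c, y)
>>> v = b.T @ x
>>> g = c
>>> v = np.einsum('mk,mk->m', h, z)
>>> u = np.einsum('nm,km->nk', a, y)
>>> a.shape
(31, 3)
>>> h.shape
(3, 7)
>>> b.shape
(3, 7)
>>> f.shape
(3, 7)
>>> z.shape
(3, 7)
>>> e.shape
(3, 31)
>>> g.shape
(3, 3)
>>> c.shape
(3, 3)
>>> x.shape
(3, 3)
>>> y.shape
(7, 3)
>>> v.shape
(3,)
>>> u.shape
(31, 7)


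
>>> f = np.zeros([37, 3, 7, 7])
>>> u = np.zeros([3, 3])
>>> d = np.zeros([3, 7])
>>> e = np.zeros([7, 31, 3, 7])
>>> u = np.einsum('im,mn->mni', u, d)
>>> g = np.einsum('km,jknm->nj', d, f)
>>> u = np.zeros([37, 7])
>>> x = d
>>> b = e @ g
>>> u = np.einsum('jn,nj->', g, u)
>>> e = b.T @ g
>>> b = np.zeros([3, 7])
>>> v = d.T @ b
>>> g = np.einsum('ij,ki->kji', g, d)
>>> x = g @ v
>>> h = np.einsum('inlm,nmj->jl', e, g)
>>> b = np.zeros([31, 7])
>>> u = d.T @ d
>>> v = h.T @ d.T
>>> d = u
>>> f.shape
(37, 3, 7, 7)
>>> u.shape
(7, 7)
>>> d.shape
(7, 7)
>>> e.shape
(37, 3, 31, 37)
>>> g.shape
(3, 37, 7)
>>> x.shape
(3, 37, 7)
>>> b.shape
(31, 7)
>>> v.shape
(31, 3)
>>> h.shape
(7, 31)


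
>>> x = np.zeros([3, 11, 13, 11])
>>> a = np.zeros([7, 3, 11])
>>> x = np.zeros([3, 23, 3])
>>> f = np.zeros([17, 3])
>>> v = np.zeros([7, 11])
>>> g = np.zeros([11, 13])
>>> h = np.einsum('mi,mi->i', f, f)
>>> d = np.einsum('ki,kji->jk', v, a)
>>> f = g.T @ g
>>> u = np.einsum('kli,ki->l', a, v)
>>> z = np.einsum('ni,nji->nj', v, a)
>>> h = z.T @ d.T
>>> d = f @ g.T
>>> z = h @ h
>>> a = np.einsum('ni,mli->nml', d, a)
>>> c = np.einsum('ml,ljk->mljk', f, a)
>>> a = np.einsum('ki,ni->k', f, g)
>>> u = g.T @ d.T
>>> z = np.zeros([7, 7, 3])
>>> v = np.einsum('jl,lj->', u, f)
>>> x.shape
(3, 23, 3)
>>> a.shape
(13,)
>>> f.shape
(13, 13)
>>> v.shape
()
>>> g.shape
(11, 13)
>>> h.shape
(3, 3)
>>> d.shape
(13, 11)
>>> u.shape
(13, 13)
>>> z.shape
(7, 7, 3)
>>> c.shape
(13, 13, 7, 3)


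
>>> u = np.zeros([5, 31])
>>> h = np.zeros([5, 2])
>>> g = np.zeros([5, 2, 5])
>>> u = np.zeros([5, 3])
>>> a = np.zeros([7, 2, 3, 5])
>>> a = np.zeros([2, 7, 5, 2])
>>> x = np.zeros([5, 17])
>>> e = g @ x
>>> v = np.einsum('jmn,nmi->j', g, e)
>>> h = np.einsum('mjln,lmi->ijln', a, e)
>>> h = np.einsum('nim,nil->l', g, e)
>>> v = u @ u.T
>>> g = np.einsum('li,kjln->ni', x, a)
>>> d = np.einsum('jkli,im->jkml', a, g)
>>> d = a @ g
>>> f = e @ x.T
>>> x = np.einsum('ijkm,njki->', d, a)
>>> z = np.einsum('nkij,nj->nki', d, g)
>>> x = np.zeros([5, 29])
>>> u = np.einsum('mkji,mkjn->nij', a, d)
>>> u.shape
(17, 2, 5)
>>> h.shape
(17,)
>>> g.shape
(2, 17)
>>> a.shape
(2, 7, 5, 2)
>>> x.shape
(5, 29)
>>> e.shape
(5, 2, 17)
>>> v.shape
(5, 5)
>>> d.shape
(2, 7, 5, 17)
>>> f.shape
(5, 2, 5)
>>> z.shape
(2, 7, 5)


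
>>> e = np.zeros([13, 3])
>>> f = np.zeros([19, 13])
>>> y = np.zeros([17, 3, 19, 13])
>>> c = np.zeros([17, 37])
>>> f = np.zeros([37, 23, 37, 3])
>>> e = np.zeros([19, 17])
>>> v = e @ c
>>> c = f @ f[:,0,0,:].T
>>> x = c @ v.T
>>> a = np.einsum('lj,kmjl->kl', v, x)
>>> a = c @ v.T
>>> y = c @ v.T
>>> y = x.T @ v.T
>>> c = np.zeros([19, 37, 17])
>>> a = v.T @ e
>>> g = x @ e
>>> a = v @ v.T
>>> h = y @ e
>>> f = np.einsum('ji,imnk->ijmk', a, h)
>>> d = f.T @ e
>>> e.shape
(19, 17)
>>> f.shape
(19, 19, 37, 17)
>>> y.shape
(19, 37, 23, 19)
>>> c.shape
(19, 37, 17)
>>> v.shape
(19, 37)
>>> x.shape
(37, 23, 37, 19)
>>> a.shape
(19, 19)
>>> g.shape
(37, 23, 37, 17)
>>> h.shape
(19, 37, 23, 17)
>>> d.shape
(17, 37, 19, 17)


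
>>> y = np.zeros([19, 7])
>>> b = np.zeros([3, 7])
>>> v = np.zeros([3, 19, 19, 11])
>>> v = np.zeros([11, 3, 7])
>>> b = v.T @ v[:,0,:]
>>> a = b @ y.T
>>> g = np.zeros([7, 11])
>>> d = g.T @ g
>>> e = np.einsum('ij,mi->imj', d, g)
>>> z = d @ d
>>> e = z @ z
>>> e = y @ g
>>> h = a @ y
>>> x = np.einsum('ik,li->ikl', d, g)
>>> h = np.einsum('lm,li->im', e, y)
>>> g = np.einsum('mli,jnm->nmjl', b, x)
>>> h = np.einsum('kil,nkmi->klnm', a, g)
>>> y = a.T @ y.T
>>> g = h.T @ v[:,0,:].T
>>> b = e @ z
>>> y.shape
(19, 3, 19)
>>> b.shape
(19, 11)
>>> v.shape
(11, 3, 7)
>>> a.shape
(7, 3, 19)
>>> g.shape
(11, 11, 19, 11)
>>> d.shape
(11, 11)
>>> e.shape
(19, 11)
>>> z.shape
(11, 11)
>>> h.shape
(7, 19, 11, 11)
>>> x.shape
(11, 11, 7)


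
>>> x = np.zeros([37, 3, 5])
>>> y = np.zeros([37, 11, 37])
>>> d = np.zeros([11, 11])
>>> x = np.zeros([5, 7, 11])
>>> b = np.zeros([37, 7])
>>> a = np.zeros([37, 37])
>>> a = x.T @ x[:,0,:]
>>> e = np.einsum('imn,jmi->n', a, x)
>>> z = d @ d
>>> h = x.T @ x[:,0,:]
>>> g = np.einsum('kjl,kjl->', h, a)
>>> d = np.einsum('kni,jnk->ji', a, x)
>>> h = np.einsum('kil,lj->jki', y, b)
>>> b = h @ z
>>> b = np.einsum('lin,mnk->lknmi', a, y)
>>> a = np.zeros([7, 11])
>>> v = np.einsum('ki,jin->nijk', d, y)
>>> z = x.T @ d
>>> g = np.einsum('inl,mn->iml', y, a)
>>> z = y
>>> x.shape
(5, 7, 11)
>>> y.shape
(37, 11, 37)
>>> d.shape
(5, 11)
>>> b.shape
(11, 37, 11, 37, 7)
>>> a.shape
(7, 11)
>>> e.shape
(11,)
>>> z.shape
(37, 11, 37)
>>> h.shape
(7, 37, 11)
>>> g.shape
(37, 7, 37)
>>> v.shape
(37, 11, 37, 5)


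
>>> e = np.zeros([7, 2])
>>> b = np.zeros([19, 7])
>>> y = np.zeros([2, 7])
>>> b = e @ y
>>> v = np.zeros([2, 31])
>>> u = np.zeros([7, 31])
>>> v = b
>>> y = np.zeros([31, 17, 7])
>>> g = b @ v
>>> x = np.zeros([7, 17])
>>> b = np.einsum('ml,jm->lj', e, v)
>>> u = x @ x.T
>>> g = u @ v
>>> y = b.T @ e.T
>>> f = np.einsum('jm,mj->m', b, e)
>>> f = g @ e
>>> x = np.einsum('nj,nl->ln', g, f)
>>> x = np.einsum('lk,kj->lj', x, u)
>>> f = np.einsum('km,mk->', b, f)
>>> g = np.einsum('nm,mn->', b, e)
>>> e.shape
(7, 2)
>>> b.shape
(2, 7)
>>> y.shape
(7, 7)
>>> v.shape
(7, 7)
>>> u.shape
(7, 7)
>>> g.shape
()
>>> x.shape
(2, 7)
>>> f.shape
()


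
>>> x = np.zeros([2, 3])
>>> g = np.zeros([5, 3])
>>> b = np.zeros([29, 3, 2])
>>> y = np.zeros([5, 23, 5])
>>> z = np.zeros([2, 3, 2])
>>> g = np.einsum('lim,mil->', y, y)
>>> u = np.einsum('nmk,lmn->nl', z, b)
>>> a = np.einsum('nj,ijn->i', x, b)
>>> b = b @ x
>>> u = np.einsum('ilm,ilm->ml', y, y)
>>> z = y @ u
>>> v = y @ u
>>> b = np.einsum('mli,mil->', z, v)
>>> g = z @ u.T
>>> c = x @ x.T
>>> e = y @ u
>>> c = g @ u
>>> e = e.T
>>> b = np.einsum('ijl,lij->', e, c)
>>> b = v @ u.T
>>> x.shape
(2, 3)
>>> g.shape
(5, 23, 5)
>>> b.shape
(5, 23, 5)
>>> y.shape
(5, 23, 5)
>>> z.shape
(5, 23, 23)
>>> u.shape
(5, 23)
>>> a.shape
(29,)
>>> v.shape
(5, 23, 23)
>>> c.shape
(5, 23, 23)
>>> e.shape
(23, 23, 5)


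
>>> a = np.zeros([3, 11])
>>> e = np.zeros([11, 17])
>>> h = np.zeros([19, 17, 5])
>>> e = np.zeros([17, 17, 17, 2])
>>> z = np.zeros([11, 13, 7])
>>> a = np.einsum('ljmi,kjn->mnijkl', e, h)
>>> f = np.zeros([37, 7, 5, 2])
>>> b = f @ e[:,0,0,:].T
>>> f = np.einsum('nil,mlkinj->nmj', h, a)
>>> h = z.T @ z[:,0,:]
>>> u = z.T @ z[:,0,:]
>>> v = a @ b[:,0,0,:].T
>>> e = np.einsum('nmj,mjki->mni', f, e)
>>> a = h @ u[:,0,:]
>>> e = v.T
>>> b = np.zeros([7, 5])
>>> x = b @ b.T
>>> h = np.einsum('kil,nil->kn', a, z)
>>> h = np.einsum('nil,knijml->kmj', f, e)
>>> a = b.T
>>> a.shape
(5, 7)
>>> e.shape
(37, 19, 17, 2, 5, 17)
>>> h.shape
(37, 5, 2)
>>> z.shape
(11, 13, 7)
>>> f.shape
(19, 17, 17)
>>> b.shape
(7, 5)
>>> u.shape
(7, 13, 7)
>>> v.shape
(17, 5, 2, 17, 19, 37)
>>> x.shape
(7, 7)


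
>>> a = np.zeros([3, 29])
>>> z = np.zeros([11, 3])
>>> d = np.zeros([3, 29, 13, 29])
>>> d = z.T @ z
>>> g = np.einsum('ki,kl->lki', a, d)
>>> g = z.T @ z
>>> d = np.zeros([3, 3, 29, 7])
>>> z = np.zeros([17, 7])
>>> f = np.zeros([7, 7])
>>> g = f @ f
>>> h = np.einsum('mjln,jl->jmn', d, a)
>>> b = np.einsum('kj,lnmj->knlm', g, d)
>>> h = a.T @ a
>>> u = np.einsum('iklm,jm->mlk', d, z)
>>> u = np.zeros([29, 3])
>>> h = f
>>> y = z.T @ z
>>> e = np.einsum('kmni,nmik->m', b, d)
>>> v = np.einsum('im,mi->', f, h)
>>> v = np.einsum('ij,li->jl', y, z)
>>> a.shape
(3, 29)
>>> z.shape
(17, 7)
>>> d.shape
(3, 3, 29, 7)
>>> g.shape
(7, 7)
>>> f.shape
(7, 7)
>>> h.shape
(7, 7)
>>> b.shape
(7, 3, 3, 29)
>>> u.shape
(29, 3)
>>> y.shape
(7, 7)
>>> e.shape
(3,)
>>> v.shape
(7, 17)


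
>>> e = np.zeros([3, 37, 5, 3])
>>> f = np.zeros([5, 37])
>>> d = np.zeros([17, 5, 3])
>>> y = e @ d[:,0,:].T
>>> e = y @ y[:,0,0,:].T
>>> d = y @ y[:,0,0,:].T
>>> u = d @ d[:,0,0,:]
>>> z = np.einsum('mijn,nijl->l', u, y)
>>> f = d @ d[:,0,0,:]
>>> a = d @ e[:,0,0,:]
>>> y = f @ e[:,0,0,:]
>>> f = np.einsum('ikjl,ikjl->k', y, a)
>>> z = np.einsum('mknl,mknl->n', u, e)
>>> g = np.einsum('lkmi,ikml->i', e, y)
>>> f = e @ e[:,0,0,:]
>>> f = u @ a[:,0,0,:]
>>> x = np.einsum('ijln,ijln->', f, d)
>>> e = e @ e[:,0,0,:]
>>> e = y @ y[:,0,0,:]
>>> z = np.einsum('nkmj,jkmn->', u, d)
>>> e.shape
(3, 37, 5, 3)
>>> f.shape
(3, 37, 5, 3)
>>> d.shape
(3, 37, 5, 3)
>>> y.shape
(3, 37, 5, 3)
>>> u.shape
(3, 37, 5, 3)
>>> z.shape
()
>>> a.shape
(3, 37, 5, 3)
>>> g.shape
(3,)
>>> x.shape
()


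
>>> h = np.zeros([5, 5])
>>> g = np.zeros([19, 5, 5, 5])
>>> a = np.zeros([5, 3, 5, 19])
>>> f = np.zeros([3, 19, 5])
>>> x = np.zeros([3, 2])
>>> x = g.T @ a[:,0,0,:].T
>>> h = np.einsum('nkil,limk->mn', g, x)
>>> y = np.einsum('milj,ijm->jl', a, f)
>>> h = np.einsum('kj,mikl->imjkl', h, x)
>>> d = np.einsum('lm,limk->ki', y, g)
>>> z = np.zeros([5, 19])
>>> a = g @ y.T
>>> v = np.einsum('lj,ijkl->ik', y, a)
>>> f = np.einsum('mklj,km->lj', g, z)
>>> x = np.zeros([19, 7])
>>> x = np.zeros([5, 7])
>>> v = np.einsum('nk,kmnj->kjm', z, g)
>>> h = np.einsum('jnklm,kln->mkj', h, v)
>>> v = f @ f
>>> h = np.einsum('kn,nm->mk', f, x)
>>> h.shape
(7, 5)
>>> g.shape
(19, 5, 5, 5)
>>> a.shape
(19, 5, 5, 19)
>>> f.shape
(5, 5)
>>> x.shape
(5, 7)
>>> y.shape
(19, 5)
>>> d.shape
(5, 5)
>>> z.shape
(5, 19)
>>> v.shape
(5, 5)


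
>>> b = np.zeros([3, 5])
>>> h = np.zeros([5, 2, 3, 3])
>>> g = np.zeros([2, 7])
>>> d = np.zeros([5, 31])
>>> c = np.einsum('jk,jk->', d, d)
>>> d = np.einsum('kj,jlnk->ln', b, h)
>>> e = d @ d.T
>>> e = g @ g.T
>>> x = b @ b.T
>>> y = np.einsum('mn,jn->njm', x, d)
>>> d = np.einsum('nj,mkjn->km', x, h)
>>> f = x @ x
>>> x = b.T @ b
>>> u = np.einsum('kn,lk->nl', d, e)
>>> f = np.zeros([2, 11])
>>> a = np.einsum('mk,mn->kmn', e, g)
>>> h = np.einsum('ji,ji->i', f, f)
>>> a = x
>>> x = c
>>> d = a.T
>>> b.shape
(3, 5)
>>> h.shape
(11,)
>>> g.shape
(2, 7)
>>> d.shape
(5, 5)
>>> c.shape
()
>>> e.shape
(2, 2)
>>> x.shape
()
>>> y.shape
(3, 2, 3)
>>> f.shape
(2, 11)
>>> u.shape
(5, 2)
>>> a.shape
(5, 5)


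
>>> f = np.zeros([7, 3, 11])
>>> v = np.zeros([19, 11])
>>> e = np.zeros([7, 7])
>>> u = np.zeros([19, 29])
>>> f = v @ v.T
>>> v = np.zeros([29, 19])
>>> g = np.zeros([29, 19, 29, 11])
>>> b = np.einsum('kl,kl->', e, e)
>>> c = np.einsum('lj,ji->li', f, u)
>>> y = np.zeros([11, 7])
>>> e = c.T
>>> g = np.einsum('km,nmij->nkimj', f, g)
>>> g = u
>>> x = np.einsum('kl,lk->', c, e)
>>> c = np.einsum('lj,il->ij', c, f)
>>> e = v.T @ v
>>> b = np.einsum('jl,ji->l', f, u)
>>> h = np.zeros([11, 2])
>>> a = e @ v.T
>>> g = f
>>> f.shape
(19, 19)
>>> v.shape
(29, 19)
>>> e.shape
(19, 19)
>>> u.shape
(19, 29)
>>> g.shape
(19, 19)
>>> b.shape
(19,)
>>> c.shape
(19, 29)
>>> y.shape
(11, 7)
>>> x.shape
()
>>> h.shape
(11, 2)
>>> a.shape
(19, 29)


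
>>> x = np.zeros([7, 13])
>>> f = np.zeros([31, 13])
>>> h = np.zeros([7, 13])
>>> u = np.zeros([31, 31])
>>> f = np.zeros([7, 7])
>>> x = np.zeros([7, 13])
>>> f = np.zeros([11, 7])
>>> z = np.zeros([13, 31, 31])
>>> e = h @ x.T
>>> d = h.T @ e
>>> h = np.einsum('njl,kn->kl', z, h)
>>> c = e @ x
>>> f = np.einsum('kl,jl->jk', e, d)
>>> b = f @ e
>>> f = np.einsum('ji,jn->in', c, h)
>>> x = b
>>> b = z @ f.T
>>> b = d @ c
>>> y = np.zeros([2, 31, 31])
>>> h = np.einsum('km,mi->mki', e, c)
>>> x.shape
(13, 7)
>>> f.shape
(13, 31)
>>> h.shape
(7, 7, 13)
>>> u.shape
(31, 31)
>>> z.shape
(13, 31, 31)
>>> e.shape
(7, 7)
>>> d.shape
(13, 7)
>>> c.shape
(7, 13)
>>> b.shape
(13, 13)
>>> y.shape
(2, 31, 31)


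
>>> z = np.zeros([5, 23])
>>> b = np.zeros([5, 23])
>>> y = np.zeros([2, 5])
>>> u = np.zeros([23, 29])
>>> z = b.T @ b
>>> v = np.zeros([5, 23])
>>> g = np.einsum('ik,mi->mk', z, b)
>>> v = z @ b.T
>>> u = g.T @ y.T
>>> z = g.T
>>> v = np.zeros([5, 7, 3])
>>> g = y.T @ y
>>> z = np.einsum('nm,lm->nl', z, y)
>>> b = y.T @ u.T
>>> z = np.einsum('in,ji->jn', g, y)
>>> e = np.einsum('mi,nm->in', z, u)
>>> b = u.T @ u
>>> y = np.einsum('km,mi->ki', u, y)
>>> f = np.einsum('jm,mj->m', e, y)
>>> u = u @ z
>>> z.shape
(2, 5)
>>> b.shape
(2, 2)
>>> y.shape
(23, 5)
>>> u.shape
(23, 5)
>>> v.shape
(5, 7, 3)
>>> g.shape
(5, 5)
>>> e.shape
(5, 23)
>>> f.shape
(23,)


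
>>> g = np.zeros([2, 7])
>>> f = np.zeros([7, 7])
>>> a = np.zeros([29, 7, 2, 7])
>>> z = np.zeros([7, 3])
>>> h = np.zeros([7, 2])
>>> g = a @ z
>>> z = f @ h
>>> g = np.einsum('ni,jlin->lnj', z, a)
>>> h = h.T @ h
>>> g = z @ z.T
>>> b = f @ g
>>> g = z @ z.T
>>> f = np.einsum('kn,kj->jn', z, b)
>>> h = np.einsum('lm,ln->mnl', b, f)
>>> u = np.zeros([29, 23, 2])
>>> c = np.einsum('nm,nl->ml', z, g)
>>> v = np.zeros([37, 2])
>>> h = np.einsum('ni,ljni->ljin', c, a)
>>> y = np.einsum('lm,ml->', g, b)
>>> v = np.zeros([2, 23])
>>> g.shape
(7, 7)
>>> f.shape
(7, 2)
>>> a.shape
(29, 7, 2, 7)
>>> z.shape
(7, 2)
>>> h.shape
(29, 7, 7, 2)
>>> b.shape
(7, 7)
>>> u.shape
(29, 23, 2)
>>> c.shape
(2, 7)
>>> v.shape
(2, 23)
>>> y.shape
()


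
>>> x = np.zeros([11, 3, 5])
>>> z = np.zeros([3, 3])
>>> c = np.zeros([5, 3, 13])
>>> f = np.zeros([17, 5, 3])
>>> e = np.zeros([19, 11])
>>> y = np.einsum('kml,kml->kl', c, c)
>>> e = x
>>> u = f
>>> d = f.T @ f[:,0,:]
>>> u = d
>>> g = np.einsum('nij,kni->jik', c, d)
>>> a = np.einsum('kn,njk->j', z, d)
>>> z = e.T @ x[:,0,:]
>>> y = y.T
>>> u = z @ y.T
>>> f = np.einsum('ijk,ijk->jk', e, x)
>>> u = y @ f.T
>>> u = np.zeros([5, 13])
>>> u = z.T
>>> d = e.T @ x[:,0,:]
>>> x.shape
(11, 3, 5)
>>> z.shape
(5, 3, 5)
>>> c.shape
(5, 3, 13)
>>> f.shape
(3, 5)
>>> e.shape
(11, 3, 5)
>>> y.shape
(13, 5)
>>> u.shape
(5, 3, 5)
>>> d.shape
(5, 3, 5)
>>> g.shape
(13, 3, 3)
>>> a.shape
(5,)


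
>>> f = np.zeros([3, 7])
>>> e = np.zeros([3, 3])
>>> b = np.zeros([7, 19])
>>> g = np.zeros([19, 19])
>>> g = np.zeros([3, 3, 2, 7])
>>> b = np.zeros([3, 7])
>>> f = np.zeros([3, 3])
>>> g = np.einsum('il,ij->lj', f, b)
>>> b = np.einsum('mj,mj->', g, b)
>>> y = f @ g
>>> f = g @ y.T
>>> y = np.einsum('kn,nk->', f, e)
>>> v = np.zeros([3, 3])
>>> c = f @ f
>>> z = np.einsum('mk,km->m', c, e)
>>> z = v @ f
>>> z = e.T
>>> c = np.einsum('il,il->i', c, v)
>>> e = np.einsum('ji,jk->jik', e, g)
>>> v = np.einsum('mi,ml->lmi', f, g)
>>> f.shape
(3, 3)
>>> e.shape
(3, 3, 7)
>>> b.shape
()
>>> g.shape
(3, 7)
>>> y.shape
()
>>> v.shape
(7, 3, 3)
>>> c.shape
(3,)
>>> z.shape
(3, 3)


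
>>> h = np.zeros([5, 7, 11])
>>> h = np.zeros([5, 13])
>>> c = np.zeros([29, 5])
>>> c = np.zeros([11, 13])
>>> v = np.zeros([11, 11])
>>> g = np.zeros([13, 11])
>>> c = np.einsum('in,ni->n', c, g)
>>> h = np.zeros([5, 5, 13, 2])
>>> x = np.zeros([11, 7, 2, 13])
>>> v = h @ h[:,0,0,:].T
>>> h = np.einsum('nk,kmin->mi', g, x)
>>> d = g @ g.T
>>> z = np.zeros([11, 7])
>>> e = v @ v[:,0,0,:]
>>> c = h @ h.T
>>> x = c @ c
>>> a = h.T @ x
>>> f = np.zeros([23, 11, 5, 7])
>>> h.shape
(7, 2)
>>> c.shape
(7, 7)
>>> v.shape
(5, 5, 13, 5)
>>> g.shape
(13, 11)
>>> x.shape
(7, 7)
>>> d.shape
(13, 13)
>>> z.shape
(11, 7)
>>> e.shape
(5, 5, 13, 5)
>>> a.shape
(2, 7)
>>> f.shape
(23, 11, 5, 7)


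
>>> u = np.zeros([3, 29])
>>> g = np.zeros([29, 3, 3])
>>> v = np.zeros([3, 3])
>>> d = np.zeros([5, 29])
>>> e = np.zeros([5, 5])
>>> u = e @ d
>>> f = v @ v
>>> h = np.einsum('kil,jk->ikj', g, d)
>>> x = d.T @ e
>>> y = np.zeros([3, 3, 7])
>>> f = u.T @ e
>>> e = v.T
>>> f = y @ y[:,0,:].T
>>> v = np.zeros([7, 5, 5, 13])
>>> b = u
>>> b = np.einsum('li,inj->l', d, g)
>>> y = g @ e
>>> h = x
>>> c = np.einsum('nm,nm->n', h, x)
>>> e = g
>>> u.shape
(5, 29)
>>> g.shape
(29, 3, 3)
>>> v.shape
(7, 5, 5, 13)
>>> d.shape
(5, 29)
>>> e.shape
(29, 3, 3)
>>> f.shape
(3, 3, 3)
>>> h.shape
(29, 5)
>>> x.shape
(29, 5)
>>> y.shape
(29, 3, 3)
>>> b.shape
(5,)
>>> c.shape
(29,)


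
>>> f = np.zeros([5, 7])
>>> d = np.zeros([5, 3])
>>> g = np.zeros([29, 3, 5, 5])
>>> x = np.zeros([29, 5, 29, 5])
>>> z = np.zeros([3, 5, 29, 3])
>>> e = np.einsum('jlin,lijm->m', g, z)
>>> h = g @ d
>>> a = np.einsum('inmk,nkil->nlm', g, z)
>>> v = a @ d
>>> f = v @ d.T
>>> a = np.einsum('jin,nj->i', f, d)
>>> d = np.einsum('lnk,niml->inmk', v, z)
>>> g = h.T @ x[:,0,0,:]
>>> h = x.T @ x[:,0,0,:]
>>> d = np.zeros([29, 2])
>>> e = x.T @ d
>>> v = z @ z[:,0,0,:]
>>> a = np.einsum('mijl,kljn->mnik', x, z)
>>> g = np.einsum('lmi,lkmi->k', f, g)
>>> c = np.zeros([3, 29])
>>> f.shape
(3, 3, 5)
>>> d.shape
(29, 2)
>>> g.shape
(5,)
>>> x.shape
(29, 5, 29, 5)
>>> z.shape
(3, 5, 29, 3)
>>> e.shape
(5, 29, 5, 2)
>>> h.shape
(5, 29, 5, 5)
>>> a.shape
(29, 3, 5, 3)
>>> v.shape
(3, 5, 29, 3)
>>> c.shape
(3, 29)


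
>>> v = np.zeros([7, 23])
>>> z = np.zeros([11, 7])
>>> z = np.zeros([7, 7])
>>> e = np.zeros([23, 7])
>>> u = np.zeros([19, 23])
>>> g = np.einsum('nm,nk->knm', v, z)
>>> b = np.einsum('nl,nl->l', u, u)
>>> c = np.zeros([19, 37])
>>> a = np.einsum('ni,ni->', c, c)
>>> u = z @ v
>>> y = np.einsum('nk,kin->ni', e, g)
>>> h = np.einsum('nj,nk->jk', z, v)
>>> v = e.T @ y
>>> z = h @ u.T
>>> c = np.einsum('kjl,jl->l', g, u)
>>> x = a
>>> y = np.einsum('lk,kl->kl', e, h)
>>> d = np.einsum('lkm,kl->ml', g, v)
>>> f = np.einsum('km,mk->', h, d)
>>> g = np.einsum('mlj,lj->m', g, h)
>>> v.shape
(7, 7)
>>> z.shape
(7, 7)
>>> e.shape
(23, 7)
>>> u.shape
(7, 23)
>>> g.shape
(7,)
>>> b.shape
(23,)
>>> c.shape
(23,)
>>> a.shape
()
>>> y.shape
(7, 23)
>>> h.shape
(7, 23)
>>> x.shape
()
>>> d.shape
(23, 7)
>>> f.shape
()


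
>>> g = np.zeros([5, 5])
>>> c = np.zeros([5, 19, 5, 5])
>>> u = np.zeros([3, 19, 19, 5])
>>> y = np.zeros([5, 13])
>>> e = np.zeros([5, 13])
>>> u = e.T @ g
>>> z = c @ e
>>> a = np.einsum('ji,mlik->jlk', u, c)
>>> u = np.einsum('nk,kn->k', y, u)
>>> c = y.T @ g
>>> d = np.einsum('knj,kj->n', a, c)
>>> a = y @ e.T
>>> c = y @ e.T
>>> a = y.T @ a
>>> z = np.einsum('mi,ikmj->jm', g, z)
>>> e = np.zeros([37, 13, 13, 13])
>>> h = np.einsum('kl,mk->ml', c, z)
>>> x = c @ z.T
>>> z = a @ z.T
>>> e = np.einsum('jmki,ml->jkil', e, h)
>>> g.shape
(5, 5)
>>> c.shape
(5, 5)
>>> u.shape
(13,)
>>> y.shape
(5, 13)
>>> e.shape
(37, 13, 13, 5)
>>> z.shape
(13, 13)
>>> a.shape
(13, 5)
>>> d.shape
(19,)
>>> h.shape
(13, 5)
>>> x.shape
(5, 13)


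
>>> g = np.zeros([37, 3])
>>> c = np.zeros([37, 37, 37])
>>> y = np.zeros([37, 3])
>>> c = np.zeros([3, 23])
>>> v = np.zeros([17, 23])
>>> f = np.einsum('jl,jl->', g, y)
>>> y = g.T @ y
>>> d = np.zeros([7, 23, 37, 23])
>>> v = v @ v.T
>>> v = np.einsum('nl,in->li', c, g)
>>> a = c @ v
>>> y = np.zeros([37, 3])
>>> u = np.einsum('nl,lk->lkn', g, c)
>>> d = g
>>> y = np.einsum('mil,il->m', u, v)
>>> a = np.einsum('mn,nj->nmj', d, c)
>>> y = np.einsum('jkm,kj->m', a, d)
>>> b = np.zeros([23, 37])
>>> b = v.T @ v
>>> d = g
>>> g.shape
(37, 3)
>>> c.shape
(3, 23)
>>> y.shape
(23,)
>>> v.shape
(23, 37)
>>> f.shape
()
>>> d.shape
(37, 3)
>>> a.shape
(3, 37, 23)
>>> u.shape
(3, 23, 37)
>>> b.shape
(37, 37)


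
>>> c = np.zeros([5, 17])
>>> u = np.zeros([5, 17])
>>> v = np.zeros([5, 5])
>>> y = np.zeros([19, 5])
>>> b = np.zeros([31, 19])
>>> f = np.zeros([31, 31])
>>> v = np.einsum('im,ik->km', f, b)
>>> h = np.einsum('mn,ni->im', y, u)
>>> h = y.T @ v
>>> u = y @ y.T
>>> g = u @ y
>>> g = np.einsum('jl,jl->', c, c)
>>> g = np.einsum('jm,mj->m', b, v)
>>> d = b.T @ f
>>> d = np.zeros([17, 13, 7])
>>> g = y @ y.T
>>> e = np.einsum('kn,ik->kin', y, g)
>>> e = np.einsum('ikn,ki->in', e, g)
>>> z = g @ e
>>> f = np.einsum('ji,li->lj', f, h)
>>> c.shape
(5, 17)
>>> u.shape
(19, 19)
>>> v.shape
(19, 31)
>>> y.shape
(19, 5)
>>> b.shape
(31, 19)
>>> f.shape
(5, 31)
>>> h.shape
(5, 31)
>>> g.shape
(19, 19)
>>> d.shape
(17, 13, 7)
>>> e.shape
(19, 5)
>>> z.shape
(19, 5)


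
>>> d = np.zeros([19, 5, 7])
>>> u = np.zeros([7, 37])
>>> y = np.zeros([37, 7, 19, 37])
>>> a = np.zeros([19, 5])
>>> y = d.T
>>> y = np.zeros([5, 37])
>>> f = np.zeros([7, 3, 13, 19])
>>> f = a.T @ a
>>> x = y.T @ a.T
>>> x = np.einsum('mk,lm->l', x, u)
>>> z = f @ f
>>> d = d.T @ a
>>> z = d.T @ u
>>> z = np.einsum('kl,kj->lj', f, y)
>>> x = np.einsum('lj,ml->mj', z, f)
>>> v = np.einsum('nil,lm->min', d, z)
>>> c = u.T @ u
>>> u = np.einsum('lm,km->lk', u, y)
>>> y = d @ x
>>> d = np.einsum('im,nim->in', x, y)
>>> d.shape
(5, 7)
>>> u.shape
(7, 5)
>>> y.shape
(7, 5, 37)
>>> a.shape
(19, 5)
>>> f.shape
(5, 5)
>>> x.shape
(5, 37)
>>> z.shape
(5, 37)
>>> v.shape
(37, 5, 7)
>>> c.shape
(37, 37)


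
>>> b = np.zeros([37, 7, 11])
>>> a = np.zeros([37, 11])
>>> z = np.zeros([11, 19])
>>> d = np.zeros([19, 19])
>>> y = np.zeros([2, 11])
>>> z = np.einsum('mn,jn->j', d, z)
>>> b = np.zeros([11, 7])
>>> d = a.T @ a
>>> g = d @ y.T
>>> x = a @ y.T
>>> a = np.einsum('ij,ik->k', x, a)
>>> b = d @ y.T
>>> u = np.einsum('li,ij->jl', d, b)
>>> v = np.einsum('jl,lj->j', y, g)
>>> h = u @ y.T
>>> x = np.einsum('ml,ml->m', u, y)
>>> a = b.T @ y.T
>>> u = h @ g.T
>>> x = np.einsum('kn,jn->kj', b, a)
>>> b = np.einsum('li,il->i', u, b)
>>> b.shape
(11,)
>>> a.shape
(2, 2)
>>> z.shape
(11,)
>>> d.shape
(11, 11)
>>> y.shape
(2, 11)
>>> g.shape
(11, 2)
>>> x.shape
(11, 2)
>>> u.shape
(2, 11)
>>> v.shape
(2,)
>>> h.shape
(2, 2)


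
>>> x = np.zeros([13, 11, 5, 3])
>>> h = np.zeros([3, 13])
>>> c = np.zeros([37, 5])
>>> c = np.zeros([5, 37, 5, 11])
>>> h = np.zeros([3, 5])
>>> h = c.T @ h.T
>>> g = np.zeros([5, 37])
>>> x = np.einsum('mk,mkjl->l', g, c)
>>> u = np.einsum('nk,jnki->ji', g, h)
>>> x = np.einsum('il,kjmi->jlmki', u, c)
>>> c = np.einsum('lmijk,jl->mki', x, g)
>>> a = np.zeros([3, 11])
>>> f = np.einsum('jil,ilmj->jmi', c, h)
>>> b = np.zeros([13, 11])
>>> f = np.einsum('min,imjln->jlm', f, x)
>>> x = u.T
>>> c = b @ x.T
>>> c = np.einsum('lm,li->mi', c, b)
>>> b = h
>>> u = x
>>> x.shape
(3, 11)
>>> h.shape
(11, 5, 37, 3)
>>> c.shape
(3, 11)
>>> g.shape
(5, 37)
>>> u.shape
(3, 11)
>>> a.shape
(3, 11)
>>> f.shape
(5, 5, 3)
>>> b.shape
(11, 5, 37, 3)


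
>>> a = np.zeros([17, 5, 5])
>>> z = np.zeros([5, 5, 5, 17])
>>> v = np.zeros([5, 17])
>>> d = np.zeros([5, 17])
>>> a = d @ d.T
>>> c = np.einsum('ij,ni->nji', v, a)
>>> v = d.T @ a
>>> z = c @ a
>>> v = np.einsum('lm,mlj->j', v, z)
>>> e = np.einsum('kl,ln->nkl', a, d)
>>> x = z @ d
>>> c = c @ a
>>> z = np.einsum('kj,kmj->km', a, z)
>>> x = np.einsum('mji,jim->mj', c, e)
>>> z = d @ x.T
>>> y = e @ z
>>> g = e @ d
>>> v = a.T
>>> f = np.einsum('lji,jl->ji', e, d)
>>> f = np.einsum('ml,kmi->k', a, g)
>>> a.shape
(5, 5)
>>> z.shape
(5, 5)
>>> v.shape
(5, 5)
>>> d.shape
(5, 17)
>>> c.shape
(5, 17, 5)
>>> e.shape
(17, 5, 5)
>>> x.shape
(5, 17)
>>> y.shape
(17, 5, 5)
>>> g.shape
(17, 5, 17)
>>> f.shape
(17,)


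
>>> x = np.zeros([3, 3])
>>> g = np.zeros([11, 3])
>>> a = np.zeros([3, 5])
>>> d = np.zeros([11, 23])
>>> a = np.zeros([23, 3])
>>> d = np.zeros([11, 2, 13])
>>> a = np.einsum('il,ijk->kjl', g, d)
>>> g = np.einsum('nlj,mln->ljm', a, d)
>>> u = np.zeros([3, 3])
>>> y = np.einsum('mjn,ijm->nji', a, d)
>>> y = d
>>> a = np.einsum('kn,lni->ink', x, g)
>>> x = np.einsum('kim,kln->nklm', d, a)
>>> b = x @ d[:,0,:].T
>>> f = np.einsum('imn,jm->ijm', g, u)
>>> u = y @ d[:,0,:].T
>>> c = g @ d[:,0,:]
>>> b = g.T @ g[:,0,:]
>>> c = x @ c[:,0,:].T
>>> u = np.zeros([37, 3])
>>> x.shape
(3, 11, 3, 13)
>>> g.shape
(2, 3, 11)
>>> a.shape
(11, 3, 3)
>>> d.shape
(11, 2, 13)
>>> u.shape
(37, 3)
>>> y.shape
(11, 2, 13)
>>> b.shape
(11, 3, 11)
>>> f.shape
(2, 3, 3)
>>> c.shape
(3, 11, 3, 2)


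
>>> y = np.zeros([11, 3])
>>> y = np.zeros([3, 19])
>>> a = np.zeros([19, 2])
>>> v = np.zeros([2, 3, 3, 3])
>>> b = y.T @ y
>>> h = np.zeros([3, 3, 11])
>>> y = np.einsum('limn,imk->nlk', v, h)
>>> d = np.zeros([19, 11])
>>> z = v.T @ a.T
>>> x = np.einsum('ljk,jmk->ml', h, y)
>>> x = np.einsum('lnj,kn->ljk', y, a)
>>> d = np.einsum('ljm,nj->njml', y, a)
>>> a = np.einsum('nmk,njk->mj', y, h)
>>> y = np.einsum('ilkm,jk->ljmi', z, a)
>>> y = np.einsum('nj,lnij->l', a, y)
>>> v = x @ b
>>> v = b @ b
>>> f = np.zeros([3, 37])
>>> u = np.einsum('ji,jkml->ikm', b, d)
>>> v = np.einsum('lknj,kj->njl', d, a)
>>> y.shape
(3,)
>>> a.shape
(2, 3)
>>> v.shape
(11, 3, 19)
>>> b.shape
(19, 19)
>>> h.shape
(3, 3, 11)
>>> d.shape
(19, 2, 11, 3)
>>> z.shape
(3, 3, 3, 19)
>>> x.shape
(3, 11, 19)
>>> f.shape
(3, 37)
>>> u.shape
(19, 2, 11)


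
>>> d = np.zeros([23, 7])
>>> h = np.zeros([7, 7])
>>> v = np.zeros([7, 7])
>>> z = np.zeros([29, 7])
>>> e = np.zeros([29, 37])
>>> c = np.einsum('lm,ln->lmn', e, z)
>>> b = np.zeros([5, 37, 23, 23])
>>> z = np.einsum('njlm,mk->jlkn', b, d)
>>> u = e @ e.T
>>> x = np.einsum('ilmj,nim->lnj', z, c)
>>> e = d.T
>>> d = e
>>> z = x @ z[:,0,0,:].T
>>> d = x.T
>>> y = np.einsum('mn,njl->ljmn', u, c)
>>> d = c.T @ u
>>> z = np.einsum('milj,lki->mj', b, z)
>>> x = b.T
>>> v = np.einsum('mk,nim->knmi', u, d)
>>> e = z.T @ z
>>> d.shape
(7, 37, 29)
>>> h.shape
(7, 7)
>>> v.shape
(29, 7, 29, 37)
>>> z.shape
(5, 23)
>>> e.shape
(23, 23)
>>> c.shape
(29, 37, 7)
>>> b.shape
(5, 37, 23, 23)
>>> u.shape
(29, 29)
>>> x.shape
(23, 23, 37, 5)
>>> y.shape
(7, 37, 29, 29)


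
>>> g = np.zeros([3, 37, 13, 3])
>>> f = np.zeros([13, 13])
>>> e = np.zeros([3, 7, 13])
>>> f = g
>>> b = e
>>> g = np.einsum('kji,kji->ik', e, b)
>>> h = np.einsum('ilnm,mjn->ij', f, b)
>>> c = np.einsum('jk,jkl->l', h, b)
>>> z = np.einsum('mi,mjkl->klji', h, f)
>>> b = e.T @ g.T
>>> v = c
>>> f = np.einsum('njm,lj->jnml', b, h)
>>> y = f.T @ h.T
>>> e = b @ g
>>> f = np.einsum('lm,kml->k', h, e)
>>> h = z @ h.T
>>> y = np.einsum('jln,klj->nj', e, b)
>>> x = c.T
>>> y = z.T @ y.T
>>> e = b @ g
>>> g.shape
(13, 3)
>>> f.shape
(13,)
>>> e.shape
(13, 7, 3)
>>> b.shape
(13, 7, 13)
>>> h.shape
(13, 3, 37, 3)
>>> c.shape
(13,)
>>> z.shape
(13, 3, 37, 7)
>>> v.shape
(13,)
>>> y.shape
(7, 37, 3, 3)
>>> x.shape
(13,)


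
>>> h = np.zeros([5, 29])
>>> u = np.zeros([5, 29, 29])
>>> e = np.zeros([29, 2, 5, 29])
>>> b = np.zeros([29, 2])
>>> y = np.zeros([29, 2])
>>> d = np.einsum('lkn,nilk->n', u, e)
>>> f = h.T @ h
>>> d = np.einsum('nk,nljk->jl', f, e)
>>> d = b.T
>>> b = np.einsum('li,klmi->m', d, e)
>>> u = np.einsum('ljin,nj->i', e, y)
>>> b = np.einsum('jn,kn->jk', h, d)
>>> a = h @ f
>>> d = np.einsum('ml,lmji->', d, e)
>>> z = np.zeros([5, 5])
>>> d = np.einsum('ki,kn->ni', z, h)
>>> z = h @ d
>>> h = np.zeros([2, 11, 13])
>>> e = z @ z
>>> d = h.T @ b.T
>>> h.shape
(2, 11, 13)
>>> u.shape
(5,)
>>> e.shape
(5, 5)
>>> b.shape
(5, 2)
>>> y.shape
(29, 2)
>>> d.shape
(13, 11, 5)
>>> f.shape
(29, 29)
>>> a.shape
(5, 29)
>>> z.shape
(5, 5)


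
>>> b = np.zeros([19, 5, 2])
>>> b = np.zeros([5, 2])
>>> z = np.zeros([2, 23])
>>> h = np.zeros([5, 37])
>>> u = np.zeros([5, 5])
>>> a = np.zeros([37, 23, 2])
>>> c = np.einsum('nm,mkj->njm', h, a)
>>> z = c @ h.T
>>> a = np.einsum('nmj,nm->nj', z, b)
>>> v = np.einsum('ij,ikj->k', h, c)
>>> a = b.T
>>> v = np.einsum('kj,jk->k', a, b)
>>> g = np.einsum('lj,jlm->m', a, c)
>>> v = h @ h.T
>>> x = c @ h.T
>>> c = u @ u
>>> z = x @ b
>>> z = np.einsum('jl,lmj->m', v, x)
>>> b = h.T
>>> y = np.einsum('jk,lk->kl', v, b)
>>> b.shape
(37, 5)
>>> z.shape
(2,)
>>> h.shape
(5, 37)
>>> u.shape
(5, 5)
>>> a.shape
(2, 5)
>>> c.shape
(5, 5)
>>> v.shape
(5, 5)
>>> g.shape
(37,)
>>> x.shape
(5, 2, 5)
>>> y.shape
(5, 37)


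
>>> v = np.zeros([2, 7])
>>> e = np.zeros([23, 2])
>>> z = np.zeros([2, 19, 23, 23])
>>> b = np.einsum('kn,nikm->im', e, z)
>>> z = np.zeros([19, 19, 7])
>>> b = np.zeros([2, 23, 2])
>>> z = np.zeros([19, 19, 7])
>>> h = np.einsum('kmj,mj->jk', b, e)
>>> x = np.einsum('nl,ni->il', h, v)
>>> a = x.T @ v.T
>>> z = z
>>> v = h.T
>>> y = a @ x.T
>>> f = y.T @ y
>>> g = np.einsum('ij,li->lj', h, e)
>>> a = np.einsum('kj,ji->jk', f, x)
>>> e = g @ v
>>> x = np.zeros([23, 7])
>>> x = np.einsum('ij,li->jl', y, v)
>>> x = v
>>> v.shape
(2, 2)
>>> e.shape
(23, 2)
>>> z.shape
(19, 19, 7)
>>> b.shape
(2, 23, 2)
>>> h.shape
(2, 2)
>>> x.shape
(2, 2)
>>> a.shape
(7, 7)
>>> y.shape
(2, 7)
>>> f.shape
(7, 7)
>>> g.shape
(23, 2)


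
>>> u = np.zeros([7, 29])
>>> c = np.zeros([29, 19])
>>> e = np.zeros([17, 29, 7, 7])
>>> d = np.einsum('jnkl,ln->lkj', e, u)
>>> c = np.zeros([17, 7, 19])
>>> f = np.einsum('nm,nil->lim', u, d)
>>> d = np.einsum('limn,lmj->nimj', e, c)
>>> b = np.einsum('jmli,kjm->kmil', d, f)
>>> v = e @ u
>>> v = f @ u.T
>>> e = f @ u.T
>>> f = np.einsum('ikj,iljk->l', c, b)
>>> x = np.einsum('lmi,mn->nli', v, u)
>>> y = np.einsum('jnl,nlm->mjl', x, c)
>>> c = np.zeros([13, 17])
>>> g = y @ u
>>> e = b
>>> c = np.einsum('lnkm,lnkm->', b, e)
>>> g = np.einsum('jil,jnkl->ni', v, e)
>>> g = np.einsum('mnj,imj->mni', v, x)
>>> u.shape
(7, 29)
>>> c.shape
()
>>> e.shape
(17, 29, 19, 7)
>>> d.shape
(7, 29, 7, 19)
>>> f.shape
(29,)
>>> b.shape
(17, 29, 19, 7)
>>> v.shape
(17, 7, 7)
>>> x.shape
(29, 17, 7)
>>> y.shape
(19, 29, 7)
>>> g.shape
(17, 7, 29)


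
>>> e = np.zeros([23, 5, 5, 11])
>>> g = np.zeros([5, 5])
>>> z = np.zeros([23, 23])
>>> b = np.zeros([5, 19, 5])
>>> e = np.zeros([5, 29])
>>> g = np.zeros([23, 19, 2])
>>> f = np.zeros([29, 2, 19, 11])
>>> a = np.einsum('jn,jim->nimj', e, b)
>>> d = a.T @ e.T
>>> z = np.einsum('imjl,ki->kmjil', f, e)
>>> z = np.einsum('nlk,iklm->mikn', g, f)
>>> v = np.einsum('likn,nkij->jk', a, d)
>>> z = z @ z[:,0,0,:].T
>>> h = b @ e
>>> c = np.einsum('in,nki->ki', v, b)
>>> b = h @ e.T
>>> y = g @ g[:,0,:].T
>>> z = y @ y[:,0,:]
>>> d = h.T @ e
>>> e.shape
(5, 29)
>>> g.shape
(23, 19, 2)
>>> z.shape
(23, 19, 23)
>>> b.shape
(5, 19, 5)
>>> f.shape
(29, 2, 19, 11)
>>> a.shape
(29, 19, 5, 5)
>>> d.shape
(29, 19, 29)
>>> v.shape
(5, 5)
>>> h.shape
(5, 19, 29)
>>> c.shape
(19, 5)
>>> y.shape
(23, 19, 23)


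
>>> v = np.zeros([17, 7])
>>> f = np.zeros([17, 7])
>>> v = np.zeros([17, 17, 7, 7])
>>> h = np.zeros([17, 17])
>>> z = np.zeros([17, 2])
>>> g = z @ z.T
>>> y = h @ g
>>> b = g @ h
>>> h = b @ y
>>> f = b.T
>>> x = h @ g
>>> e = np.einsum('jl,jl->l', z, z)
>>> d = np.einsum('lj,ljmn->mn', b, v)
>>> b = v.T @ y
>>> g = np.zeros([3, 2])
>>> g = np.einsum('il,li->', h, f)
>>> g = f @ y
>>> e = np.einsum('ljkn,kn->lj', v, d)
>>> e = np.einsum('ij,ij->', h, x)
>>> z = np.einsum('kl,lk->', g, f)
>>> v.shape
(17, 17, 7, 7)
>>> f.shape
(17, 17)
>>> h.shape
(17, 17)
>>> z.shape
()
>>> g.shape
(17, 17)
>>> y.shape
(17, 17)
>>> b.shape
(7, 7, 17, 17)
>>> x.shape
(17, 17)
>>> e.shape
()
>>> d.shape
(7, 7)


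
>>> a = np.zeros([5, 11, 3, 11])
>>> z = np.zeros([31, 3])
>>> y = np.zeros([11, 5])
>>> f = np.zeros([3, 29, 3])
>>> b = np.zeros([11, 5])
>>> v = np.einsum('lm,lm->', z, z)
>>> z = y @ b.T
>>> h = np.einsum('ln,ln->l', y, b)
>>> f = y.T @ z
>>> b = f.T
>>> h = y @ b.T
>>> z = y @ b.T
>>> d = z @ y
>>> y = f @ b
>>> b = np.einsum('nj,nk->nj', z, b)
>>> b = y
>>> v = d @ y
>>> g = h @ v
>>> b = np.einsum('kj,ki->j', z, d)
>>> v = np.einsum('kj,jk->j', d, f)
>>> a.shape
(5, 11, 3, 11)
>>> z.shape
(11, 11)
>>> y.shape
(5, 5)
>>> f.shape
(5, 11)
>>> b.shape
(11,)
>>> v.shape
(5,)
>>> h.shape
(11, 11)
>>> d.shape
(11, 5)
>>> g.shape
(11, 5)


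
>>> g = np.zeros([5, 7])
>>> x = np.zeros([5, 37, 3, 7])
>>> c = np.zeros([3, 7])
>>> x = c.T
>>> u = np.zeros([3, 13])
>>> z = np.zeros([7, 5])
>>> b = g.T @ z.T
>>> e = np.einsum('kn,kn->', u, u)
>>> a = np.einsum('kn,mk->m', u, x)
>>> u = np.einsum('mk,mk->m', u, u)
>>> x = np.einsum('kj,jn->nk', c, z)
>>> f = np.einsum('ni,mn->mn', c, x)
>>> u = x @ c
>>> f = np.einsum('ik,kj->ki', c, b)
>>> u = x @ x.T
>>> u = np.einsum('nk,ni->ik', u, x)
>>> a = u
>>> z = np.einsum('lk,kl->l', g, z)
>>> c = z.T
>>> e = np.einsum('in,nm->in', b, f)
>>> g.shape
(5, 7)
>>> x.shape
(5, 3)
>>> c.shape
(5,)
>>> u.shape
(3, 5)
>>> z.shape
(5,)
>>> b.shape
(7, 7)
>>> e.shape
(7, 7)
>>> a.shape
(3, 5)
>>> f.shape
(7, 3)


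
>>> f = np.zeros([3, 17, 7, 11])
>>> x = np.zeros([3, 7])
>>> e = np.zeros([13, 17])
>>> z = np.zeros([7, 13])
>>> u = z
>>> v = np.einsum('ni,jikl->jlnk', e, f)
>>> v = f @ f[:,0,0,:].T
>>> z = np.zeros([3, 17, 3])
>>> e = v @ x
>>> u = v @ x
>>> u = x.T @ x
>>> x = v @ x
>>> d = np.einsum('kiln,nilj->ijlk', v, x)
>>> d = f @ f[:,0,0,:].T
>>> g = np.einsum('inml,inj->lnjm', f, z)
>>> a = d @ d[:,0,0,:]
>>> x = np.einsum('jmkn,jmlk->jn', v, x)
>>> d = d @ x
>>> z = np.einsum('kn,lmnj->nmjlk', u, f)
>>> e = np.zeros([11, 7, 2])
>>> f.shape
(3, 17, 7, 11)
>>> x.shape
(3, 3)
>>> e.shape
(11, 7, 2)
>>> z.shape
(7, 17, 11, 3, 7)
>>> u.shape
(7, 7)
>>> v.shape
(3, 17, 7, 3)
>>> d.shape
(3, 17, 7, 3)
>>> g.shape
(11, 17, 3, 7)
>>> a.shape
(3, 17, 7, 3)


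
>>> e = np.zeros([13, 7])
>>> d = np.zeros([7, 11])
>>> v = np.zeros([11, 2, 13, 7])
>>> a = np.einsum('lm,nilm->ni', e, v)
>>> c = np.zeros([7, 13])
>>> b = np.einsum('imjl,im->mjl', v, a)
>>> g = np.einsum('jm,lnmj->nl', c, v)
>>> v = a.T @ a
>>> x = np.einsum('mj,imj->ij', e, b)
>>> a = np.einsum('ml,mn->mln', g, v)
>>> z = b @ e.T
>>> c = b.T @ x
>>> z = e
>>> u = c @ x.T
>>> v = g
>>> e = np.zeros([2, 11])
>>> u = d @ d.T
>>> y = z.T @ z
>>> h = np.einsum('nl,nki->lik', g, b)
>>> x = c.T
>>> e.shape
(2, 11)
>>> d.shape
(7, 11)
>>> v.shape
(2, 11)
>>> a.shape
(2, 11, 2)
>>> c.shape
(7, 13, 7)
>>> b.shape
(2, 13, 7)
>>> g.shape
(2, 11)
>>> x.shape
(7, 13, 7)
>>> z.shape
(13, 7)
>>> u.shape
(7, 7)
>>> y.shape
(7, 7)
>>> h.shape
(11, 7, 13)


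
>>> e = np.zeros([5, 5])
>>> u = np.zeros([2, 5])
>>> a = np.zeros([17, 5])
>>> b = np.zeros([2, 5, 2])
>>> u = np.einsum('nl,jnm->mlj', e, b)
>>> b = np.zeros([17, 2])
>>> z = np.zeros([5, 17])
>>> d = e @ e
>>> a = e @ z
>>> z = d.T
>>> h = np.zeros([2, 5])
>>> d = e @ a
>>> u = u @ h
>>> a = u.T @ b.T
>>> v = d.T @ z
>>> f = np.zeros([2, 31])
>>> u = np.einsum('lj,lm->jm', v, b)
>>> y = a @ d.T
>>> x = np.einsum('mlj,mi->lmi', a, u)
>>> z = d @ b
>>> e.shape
(5, 5)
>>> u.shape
(5, 2)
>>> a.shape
(5, 5, 17)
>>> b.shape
(17, 2)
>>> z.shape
(5, 2)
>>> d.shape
(5, 17)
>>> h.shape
(2, 5)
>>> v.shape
(17, 5)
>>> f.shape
(2, 31)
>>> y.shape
(5, 5, 5)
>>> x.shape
(5, 5, 2)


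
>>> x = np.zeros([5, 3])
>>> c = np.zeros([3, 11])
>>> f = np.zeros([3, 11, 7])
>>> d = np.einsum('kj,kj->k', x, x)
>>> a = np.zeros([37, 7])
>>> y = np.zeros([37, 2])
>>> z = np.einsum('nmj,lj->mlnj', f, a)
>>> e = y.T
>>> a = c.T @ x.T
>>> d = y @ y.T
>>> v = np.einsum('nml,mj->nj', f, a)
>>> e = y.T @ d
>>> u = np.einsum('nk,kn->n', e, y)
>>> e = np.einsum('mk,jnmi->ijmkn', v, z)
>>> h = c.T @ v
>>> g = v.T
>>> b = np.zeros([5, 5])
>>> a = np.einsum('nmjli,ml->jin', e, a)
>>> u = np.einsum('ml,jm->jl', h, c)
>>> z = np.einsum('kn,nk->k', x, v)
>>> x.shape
(5, 3)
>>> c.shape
(3, 11)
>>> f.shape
(3, 11, 7)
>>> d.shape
(37, 37)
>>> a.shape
(3, 37, 7)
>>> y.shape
(37, 2)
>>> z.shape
(5,)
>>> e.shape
(7, 11, 3, 5, 37)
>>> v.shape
(3, 5)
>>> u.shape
(3, 5)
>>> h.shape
(11, 5)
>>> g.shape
(5, 3)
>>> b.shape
(5, 5)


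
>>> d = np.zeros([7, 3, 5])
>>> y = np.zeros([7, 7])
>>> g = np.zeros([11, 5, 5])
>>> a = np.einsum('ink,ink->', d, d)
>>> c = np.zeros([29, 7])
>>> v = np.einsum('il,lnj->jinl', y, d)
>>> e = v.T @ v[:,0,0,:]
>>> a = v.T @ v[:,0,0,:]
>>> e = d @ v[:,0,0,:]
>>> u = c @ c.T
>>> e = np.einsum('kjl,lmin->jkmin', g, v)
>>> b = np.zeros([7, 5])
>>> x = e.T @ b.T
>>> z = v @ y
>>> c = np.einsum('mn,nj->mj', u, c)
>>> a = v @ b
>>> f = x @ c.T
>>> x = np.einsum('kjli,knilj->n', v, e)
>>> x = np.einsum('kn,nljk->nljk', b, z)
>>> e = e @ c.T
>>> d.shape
(7, 3, 5)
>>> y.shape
(7, 7)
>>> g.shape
(11, 5, 5)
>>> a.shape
(5, 7, 3, 5)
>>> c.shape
(29, 7)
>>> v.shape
(5, 7, 3, 7)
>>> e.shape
(5, 11, 7, 3, 29)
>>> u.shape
(29, 29)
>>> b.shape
(7, 5)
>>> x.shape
(5, 7, 3, 7)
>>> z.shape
(5, 7, 3, 7)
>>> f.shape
(7, 3, 7, 11, 29)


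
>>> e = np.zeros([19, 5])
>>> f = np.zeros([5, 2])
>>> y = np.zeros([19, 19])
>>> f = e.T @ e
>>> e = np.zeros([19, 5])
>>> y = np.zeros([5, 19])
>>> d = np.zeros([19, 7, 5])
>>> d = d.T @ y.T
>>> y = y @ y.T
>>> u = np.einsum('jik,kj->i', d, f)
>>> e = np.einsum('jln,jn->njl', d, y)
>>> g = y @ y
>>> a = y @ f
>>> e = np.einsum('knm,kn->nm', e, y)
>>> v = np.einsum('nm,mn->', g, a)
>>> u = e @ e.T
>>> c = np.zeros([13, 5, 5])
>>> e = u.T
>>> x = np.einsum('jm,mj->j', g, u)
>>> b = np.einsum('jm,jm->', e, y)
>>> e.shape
(5, 5)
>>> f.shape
(5, 5)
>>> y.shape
(5, 5)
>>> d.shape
(5, 7, 5)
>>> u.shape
(5, 5)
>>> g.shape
(5, 5)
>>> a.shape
(5, 5)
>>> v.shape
()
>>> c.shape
(13, 5, 5)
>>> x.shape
(5,)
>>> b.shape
()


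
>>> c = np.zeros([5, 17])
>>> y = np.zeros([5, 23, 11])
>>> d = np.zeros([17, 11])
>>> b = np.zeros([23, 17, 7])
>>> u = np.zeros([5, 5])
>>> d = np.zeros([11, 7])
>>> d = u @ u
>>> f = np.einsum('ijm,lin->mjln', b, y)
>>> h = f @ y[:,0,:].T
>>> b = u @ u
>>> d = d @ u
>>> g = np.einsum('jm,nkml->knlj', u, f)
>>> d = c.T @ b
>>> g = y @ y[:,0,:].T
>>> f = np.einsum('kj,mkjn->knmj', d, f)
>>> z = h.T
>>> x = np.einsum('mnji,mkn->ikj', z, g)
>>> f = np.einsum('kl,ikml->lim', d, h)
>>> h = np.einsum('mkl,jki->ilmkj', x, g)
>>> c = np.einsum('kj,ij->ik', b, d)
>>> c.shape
(17, 5)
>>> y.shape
(5, 23, 11)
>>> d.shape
(17, 5)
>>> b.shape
(5, 5)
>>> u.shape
(5, 5)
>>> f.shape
(5, 7, 5)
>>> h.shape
(5, 17, 7, 23, 5)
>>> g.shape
(5, 23, 5)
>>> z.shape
(5, 5, 17, 7)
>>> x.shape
(7, 23, 17)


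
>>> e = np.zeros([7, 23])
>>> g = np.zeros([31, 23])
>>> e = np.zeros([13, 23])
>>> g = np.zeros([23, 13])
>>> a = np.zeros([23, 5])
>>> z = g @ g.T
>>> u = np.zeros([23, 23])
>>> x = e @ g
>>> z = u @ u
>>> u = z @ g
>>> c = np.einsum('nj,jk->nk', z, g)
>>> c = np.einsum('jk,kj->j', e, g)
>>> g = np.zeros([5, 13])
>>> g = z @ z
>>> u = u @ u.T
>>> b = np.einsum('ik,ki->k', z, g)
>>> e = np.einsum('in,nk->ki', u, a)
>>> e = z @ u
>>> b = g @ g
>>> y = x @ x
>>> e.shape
(23, 23)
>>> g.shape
(23, 23)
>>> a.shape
(23, 5)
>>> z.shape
(23, 23)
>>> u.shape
(23, 23)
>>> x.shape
(13, 13)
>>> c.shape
(13,)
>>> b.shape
(23, 23)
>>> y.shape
(13, 13)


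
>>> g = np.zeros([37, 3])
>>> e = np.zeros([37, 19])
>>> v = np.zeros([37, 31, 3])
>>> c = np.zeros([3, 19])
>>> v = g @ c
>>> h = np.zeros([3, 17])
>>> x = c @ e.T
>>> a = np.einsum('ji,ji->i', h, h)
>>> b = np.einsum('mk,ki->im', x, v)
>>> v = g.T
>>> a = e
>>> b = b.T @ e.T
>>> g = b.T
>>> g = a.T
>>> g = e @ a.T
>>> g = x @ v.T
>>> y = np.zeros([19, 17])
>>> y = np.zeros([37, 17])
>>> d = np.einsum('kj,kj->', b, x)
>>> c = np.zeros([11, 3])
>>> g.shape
(3, 3)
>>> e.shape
(37, 19)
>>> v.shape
(3, 37)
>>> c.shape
(11, 3)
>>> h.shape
(3, 17)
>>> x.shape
(3, 37)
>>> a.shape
(37, 19)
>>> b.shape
(3, 37)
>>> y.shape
(37, 17)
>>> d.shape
()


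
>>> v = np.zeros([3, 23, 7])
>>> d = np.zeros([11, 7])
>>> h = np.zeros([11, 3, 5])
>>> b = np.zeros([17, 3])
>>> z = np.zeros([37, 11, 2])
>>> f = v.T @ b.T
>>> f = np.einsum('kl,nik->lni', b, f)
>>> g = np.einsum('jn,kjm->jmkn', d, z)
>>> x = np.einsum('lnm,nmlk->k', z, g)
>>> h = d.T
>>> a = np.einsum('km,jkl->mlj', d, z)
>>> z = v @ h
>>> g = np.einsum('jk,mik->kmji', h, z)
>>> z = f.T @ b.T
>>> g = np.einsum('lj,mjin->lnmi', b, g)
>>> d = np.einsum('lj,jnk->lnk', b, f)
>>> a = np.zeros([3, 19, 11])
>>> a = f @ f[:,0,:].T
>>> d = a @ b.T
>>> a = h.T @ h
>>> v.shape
(3, 23, 7)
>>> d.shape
(3, 7, 17)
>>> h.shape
(7, 11)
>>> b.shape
(17, 3)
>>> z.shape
(23, 7, 17)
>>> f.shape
(3, 7, 23)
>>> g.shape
(17, 23, 11, 7)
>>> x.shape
(7,)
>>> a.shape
(11, 11)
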